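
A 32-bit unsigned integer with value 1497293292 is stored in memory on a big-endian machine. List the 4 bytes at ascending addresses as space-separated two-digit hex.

1497293292 in hexadecimal, padded to 32 bits, is 0x593EE1EC.
Split into bytes (most-significant first): 59 3E E1 EC.
Big-endian: lowest address holds the most-significant byte.
So the memory order matches the most-significant-first order: 59 3E E1 EC.

59 3E E1 EC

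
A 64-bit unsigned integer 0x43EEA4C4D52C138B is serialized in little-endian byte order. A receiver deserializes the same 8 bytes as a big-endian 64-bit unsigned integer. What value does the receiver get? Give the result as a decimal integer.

Stored little-endian, the bytes at ascending addresses are 8B 13 2C D5 C4 A4 EE 43.
Read back as big-endian, the last byte is least significant, giving 0x8B132CD5C4A4EE43.
0x8B132CD5C4A4EE43 = 10021402892468284995.

10021402892468284995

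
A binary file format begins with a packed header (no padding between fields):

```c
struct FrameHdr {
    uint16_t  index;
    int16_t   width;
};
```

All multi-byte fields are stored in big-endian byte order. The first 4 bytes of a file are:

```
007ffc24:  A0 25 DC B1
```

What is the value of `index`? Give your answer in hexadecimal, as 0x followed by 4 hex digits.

0xA025

`index` is the first field, at byte offset 0, occupying 2 bytes.
Bytes at offsets 0..1: A0 25.
In big-endian order the high byte comes first in memory.
The bytes are already most-significant first: 0xA025.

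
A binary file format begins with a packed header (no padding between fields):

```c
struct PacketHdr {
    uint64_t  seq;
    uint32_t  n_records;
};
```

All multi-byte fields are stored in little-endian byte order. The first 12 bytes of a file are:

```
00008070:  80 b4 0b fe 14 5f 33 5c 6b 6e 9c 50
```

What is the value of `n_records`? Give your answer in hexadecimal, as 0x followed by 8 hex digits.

`n_records` follows `seq` (8 bytes), so it starts at byte offset 8 and occupies 4 bytes.
Bytes at offsets 8..11: 6B 6E 9C 50.
Little-endian: lowest address holds the least-significant byte.
Reassemble most-significant byte first: 50 9C 6E 6B → 0x509C6E6B.

0x509C6E6B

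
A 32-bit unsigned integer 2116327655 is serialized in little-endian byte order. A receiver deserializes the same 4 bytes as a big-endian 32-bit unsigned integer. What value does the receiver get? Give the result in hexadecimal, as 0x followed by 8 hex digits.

0xE798247E

2116327655 in 32-bit hexadecimal is 0x7E2498E7.
Stored little-endian, the bytes at ascending addresses are E7 98 24 7E.
Read back as big-endian, the last byte is least significant, giving 0xE798247E.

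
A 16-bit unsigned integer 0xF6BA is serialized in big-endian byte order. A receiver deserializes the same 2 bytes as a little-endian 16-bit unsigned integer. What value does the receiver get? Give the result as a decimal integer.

Stored big-endian, the bytes at ascending addresses are F6 BA.
Read back as little-endian, the first byte is least significant, giving 0xBAF6.
0xBAF6 = 47862.

47862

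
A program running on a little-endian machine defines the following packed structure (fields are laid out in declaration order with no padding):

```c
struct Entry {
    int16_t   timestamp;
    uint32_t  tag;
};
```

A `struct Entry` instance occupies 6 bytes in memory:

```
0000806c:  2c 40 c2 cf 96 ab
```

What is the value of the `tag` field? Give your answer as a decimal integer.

2878787522

`tag` follows `timestamp` (2 bytes), so it starts at byte offset 2 and occupies 4 bytes.
Bytes at offsets 2..5: C2 CF 96 AB.
Little-endian stores the least-significant byte at the lowest address.
Reassemble most-significant byte first: AB 96 CF C2 → 0xAB96CFC2.
0xAB96CFC2 = 2878787522.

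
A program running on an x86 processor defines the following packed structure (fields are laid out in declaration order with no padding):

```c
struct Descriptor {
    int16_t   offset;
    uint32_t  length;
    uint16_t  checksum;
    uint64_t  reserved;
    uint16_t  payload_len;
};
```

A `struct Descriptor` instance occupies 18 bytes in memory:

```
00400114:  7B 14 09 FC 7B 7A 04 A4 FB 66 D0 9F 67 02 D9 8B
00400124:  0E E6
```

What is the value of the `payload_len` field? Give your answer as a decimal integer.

`payload_len` follows `offset` (2 B), `length` (4 B), `checksum` (2 B), `reserved` (8 B), so it starts at offset 2 + 4 + 2 + 8 = 16 and occupies 2 bytes.
Bytes at offsets 16..17: 0E E6.
Little-endian: lowest address holds the least-significant byte.
Reassemble most-significant byte first: E6 0E → 0xE60E.
0xE60E = 58894.

58894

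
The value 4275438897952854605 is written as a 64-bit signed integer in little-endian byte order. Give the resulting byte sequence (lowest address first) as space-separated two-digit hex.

4275438897952854605 in hexadecimal, padded to 64 bits, is 0x3B556906835E124D.
Split into bytes (most-significant first): 3B 55 69 06 83 5E 12 4D.
Little-endian: lowest address holds the least-significant byte.
So at ascending addresses the bytes are 4D 12 5E 83 06 69 55 3B.

4D 12 5E 83 06 69 55 3B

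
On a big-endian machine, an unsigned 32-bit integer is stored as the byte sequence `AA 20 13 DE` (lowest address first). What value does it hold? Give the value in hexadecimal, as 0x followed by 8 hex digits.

0xAA2013DE

Big-endian stores the most-significant byte at the lowest address.
The bytes are already most-significant first: 0xAA2013DE.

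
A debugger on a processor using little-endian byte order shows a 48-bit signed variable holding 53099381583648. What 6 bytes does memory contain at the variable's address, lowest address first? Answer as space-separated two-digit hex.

20 EF C6 29 4B 30

53099381583648 in hexadecimal, padded to 48 bits, is 0x304B29C6EF20.
Split into bytes (most-significant first): 30 4B 29 C6 EF 20.
Little-endian: lowest address holds the least-significant byte.
So at ascending addresses the bytes are 20 EF C6 29 4B 30.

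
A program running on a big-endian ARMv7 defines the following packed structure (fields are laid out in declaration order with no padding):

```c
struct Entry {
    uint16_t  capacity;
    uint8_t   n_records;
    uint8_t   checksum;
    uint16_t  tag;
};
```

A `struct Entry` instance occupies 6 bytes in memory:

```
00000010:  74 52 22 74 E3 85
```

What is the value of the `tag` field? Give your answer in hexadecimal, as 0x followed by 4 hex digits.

0xE385

`tag` follows `capacity` (2 B), `n_records` (1 B), `checksum` (1 B), so it starts at offset 2 + 1 + 1 = 4 and occupies 2 bytes.
Bytes at offsets 4..5: E3 85.
Big-endian: lowest address holds the most-significant byte.
The bytes are already most-significant first: 0xE385.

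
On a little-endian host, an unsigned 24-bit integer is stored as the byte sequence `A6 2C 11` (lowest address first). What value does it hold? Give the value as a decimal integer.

Little-endian stores the least-significant byte at the lowest address.
Reassemble most-significant byte first: 11 2C A6 → 0x112CA6.
0x112CA6 = 1125542.

1125542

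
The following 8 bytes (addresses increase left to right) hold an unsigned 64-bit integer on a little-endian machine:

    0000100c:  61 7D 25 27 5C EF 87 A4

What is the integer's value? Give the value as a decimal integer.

11855707723148918113

Little-endian: lowest address holds the least-significant byte.
Reassemble most-significant byte first: A4 87 EF 5C 27 25 7D 61 → 0xA487EF5C27257D61.
0xA487EF5C27257D61 = 11855707723148918113.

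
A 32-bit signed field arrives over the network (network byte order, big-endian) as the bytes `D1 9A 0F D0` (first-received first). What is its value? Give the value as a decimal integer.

-778432560

Big-endian stores the most-significant byte at the lowest address.
The bytes are already most-significant first: 0xD19A0FD0.
Top bit is set, so as a signed 32-bit value this is 0xD19A0FD0 − 2^32 = -778432560.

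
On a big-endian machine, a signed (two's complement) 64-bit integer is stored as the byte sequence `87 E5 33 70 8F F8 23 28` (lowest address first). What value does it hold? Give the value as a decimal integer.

Big-endian stores the most-significant byte at the lowest address.
The bytes are already most-significant first: 0x87E533708FF82328.
Top bit is set, so as a signed 64-bit value this is 0x87E533708FF82328 − 2^64 = -8654454550377782488.

-8654454550377782488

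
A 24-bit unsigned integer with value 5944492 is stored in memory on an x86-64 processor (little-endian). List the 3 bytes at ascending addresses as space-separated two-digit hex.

AC B4 5A

5944492 in hexadecimal, padded to 24 bits, is 0x5AB4AC.
Split into bytes (most-significant first): 5A B4 AC.
Little-endian stores the least-significant byte at the lowest address.
So at ascending addresses the bytes are AC B4 5A.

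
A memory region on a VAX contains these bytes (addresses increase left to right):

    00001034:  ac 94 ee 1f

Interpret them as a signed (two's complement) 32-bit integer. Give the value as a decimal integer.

In little-endian order the low byte comes first in memory.
Reassemble most-significant byte first: 1F EE 94 AC → 0x1FEE94AC.
0x1FEE94AC = 535729324.

535729324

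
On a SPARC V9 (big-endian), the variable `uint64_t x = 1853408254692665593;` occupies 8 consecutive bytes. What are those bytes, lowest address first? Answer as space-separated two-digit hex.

1853408254692665593 in hexadecimal, padded to 64 bits, is 0x19B8A0FCE4BBA8F9.
Split into bytes (most-significant first): 19 B8 A0 FC E4 BB A8 F9.
Big-endian stores the most-significant byte at the lowest address.
So the memory order matches the most-significant-first order: 19 B8 A0 FC E4 BB A8 F9.

19 B8 A0 FC E4 BB A8 F9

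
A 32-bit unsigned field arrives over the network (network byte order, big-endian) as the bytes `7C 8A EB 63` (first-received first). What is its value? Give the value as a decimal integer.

Big-endian: lowest address holds the most-significant byte.
The bytes are already most-significant first: 0x7C8AEB63.
0x7C8AEB63 = 2089479011.

2089479011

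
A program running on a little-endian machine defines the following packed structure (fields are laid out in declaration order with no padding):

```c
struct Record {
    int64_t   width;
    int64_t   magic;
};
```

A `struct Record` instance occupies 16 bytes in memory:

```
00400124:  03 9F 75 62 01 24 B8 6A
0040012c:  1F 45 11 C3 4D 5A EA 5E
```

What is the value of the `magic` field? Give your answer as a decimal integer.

`magic` follows `width` (8 bytes), so it starts at byte offset 8 and occupies 8 bytes.
Bytes at offsets 8..15: 1F 45 11 C3 4D 5A EA 5E.
In little-endian order the low byte comes first in memory.
Reassemble most-significant byte first: 5E EA 5A 4D C3 11 45 1F → 0x5EEA5A4DC311451F.
0x5EEA5A4DC311451F = 6839378274147190047.

6839378274147190047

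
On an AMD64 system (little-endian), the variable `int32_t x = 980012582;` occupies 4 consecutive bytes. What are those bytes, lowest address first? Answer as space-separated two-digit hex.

26 CE 69 3A

980012582 in hexadecimal, padded to 32 bits, is 0x3A69CE26.
Split into bytes (most-significant first): 3A 69 CE 26.
Little-endian: lowest address holds the least-significant byte.
So at ascending addresses the bytes are 26 CE 69 3A.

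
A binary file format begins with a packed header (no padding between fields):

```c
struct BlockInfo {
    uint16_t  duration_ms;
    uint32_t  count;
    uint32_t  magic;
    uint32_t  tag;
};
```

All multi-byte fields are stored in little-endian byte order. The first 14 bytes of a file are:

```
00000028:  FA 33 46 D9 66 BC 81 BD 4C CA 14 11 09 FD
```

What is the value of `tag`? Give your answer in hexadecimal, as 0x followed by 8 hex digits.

`tag` follows `duration_ms` (2 B), `count` (4 B), `magic` (4 B), so it starts at offset 2 + 4 + 4 = 10 and occupies 4 bytes.
Bytes at offsets 10..13: 14 11 09 FD.
In little-endian order the low byte comes first in memory.
Reassemble most-significant byte first: FD 09 11 14 → 0xFD091114.

0xFD091114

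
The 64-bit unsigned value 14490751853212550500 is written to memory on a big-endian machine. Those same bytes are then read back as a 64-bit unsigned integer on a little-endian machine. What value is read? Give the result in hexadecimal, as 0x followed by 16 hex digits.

14490751853212550500 in 64-bit hexadecimal is 0xC9197E0903114564.
Stored big-endian, the bytes at ascending addresses are C9 19 7E 09 03 11 45 64.
Read back as little-endian, the first byte is least significant, giving 0x64451103097E19C9.

0x64451103097E19C9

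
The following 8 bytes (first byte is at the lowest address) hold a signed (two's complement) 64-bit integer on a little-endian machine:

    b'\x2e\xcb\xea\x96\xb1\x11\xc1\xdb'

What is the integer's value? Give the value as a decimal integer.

-2611786854459323602

Little-endian stores the least-significant byte at the lowest address.
Reassemble most-significant byte first: DB C1 11 B1 96 EA CB 2E → 0xDBC111B196EACB2E.
Top bit is set, so as a signed 64-bit value this is 0xDBC111B196EACB2E − 2^64 = -2611786854459323602.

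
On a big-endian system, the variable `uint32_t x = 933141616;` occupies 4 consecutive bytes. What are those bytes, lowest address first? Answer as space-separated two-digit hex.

933141616 in hexadecimal, padded to 32 bits, is 0x379E9C70.
Split into bytes (most-significant first): 37 9E 9C 70.
In big-endian order the high byte comes first in memory.
So the memory order matches the most-significant-first order: 37 9E 9C 70.

37 9E 9C 70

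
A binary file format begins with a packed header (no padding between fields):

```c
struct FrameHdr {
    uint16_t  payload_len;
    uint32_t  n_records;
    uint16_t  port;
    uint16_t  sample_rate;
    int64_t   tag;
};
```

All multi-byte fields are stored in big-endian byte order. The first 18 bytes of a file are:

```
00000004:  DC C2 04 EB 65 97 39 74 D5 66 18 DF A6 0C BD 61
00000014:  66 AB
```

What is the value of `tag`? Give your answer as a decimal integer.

`tag` follows `payload_len` (2 B), `n_records` (4 B), `port` (2 B), `sample_rate` (2 B), so it starts at offset 2 + 4 + 2 + 2 = 10 and occupies 8 bytes.
Bytes at offsets 10..17: 18 DF A6 0C BD 61 66 AB.
In big-endian order the high byte comes first in memory.
The bytes are already most-significant first: 0x18DFA60CBD6166AB.
0x18DFA60CBD6166AB = 1792333750363842219.

1792333750363842219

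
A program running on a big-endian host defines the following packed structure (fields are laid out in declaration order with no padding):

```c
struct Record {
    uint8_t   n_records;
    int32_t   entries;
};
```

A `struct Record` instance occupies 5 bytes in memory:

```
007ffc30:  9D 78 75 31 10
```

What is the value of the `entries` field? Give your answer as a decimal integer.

`entries` follows `n_records` (1 byte), so it starts at byte offset 1 and occupies 4 bytes.
Bytes at offsets 1..4: 78 75 31 10.
In big-endian order the high byte comes first in memory.
The bytes are already most-significant first: 0x78753110.
0x78753110 = 2020946192.

2020946192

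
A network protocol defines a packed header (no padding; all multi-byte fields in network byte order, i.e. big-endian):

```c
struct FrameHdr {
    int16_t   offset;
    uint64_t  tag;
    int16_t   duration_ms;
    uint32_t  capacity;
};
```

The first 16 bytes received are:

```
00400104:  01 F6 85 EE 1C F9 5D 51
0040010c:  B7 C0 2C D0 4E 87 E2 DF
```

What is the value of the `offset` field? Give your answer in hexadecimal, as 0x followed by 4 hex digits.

0x01F6

`offset` is the first field, at byte offset 0, occupying 2 bytes.
Bytes at offsets 0..1: 01 F6.
Big-endian: lowest address holds the most-significant byte.
The bytes are already most-significant first: 0x01F6.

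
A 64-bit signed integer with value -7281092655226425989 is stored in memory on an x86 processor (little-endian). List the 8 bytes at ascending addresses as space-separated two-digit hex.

Two's complement of -7281092655226425989 in 64 bits: 7281092655226425989 = 0x650BA3316B7A1285; invert → 0x9AF45CCE9485ED7A; add 1 → 0x9AF45CCE9485ED7B.
Split into bytes (most-significant first): 9A F4 5C CE 94 85 ED 7B.
Little-endian: lowest address holds the least-significant byte.
So at ascending addresses the bytes are 7B ED 85 94 CE 5C F4 9A.

7B ED 85 94 CE 5C F4 9A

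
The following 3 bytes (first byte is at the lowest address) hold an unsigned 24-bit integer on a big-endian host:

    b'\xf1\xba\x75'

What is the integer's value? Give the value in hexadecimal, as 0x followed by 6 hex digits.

0xF1BA75

Big-endian: lowest address holds the most-significant byte.
The bytes are already most-significant first: 0xF1BA75.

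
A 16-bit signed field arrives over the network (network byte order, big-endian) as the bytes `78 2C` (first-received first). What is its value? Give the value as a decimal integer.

30764

Big-endian stores the most-significant byte at the lowest address.
The bytes are already most-significant first: 0x782C.
0x782C = 30764.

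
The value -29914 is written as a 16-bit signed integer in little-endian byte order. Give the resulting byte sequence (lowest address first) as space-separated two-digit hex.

Two's complement of -29914 in 16 bits: 29914 = 0x74DA; invert → 0x8B25; add 1 → 0x8B26.
Split into bytes (most-significant first): 8B 26.
Little-endian: lowest address holds the least-significant byte.
So at ascending addresses the bytes are 26 8B.

26 8B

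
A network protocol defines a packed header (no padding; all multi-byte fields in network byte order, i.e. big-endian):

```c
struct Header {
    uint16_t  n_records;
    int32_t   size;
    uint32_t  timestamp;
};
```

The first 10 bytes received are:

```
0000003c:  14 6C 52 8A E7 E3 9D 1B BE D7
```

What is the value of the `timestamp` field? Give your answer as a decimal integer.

`timestamp` follows `n_records` (2 B), `size` (4 B), so it starts at offset 2 + 4 = 6 and occupies 4 bytes.
Bytes at offsets 6..9: 9D 1B BE D7.
Big-endian: lowest address holds the most-significant byte.
The bytes are already most-significant first: 0x9D1BBED7.
0x9D1BBED7 = 2635841239.

2635841239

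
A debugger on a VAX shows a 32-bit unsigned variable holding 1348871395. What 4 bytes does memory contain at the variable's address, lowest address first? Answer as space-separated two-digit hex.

E3 24 66 50

1348871395 in hexadecimal, padded to 32 bits, is 0x506624E3.
Split into bytes (most-significant first): 50 66 24 E3.
Little-endian stores the least-significant byte at the lowest address.
So at ascending addresses the bytes are E3 24 66 50.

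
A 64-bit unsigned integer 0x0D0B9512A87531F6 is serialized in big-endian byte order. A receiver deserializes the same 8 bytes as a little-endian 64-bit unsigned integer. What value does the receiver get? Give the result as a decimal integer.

Stored big-endian, the bytes at ascending addresses are 0D 0B 95 12 A8 75 31 F6.
Read back as little-endian, the first byte is least significant, giving 0xF63175A812950B0D.
0xF63175A812950B0D = 17740089771915807501.

17740089771915807501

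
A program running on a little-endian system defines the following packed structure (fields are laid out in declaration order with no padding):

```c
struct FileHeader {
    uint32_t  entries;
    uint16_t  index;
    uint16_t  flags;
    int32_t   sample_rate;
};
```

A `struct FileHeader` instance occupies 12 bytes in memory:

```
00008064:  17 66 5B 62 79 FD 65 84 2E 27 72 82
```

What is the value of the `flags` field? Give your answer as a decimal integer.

33893

`flags` follows `entries` (4 B), `index` (2 B), so it starts at offset 4 + 2 = 6 and occupies 2 bytes.
Bytes at offsets 6..7: 65 84.
In little-endian order the low byte comes first in memory.
Reassemble most-significant byte first: 84 65 → 0x8465.
0x8465 = 33893.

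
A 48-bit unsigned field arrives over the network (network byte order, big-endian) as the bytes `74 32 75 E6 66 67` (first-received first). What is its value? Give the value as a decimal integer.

In big-endian order the high byte comes first in memory.
The bytes are already most-significant first: 0x743275E66667.
0x743275E66667 = 127760075220583.

127760075220583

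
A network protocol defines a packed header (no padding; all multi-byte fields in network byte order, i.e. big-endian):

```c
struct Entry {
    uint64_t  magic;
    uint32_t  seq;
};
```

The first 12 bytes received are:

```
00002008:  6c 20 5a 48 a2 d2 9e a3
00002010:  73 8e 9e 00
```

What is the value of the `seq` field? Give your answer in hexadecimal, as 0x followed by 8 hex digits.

0x738E9E00

`seq` follows `magic` (8 bytes), so it starts at byte offset 8 and occupies 4 bytes.
Bytes at offsets 8..11: 73 8E 9E 00.
In big-endian order the high byte comes first in memory.
The bytes are already most-significant first: 0x738E9E00.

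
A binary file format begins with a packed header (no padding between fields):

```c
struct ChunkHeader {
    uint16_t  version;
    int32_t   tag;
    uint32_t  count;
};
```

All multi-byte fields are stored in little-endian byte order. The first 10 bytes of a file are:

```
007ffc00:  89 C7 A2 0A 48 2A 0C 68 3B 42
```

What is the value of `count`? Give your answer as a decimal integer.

1111189516

`count` follows `version` (2 B), `tag` (4 B), so it starts at offset 2 + 4 = 6 and occupies 4 bytes.
Bytes at offsets 6..9: 0C 68 3B 42.
In little-endian order the low byte comes first in memory.
Reassemble most-significant byte first: 42 3B 68 0C → 0x423B680C.
0x423B680C = 1111189516.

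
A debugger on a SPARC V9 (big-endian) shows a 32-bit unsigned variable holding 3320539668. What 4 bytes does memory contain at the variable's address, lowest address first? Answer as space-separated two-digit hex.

3320539668 in hexadecimal, padded to 32 bits, is 0xC5EB6A14.
Split into bytes (most-significant first): C5 EB 6A 14.
In big-endian order the high byte comes first in memory.
So the memory order matches the most-significant-first order: C5 EB 6A 14.

C5 EB 6A 14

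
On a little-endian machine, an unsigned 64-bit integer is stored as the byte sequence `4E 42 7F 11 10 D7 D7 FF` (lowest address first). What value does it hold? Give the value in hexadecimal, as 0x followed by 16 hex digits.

0xFFD7D710117F424E

In little-endian order the low byte comes first in memory.
Reassemble most-significant byte first: FF D7 D7 10 11 7F 42 4E → 0xFFD7D710117F424E.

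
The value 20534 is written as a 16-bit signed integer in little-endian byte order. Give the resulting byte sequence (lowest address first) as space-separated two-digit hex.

36 50

20534 in hexadecimal, padded to 16 bits, is 0x5036.
Split into bytes (most-significant first): 50 36.
In little-endian order the low byte comes first in memory.
So at ascending addresses the bytes are 36 50.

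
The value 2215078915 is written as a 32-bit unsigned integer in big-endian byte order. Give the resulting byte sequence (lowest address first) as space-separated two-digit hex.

2215078915 in hexadecimal, padded to 32 bits, is 0x84076C03.
Split into bytes (most-significant first): 84 07 6C 03.
In big-endian order the high byte comes first in memory.
So the memory order matches the most-significant-first order: 84 07 6C 03.

84 07 6C 03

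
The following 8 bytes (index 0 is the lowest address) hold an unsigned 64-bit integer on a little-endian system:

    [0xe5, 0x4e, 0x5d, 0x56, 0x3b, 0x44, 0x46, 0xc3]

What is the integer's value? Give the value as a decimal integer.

14071009107408408293

In little-endian order the low byte comes first in memory.
Reassemble most-significant byte first: C3 46 44 3B 56 5D 4E E5 → 0xC346443B565D4EE5.
0xC346443B565D4EE5 = 14071009107408408293.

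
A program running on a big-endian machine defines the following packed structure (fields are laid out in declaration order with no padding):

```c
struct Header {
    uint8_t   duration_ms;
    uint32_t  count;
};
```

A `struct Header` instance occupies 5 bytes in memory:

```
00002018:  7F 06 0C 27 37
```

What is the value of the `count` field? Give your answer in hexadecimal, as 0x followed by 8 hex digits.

`count` follows `duration_ms` (1 byte), so it starts at byte offset 1 and occupies 4 bytes.
Bytes at offsets 1..4: 06 0C 27 37.
In big-endian order the high byte comes first in memory.
The bytes are already most-significant first: 0x060C2737.

0x060C2737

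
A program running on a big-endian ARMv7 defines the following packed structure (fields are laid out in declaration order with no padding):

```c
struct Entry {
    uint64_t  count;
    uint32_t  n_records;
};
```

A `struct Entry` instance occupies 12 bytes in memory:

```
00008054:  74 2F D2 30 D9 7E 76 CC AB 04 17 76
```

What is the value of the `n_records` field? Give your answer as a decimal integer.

`n_records` follows `count` (8 bytes), so it starts at byte offset 8 and occupies 4 bytes.
Bytes at offsets 8..11: AB 04 17 76.
Big-endian stores the most-significant byte at the lowest address.
The bytes are already most-significant first: 0xAB041776.
0xAB041776 = 2869172086.

2869172086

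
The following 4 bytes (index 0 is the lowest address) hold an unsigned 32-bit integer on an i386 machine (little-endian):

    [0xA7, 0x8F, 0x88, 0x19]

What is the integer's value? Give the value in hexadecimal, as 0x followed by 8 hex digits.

Little-endian: lowest address holds the least-significant byte.
Reassemble most-significant byte first: 19 88 8F A7 → 0x19888FA7.

0x19888FA7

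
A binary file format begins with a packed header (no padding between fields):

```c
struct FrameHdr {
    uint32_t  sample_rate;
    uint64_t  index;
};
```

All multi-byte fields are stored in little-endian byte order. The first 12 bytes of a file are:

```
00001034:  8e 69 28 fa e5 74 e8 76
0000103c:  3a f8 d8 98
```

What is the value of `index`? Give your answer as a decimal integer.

`index` follows `sample_rate` (4 bytes), so it starts at byte offset 4 and occupies 8 bytes.
Bytes at offsets 4..11: E5 74 E8 76 3A F8 D8 98.
Little-endian stores the least-significant byte at the lowest address.
Reassemble most-significant byte first: 98 D8 F8 3A 76 E8 74 E5 → 0x98D8F83A76E874E5.
0x98D8F83A76E874E5 = 11013825818721285349.

11013825818721285349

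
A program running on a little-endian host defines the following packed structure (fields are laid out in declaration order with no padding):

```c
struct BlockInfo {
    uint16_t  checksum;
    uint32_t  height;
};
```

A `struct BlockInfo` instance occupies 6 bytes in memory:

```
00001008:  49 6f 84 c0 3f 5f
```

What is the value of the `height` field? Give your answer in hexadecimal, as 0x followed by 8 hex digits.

0x5F3FC084

`height` follows `checksum` (2 bytes), so it starts at byte offset 2 and occupies 4 bytes.
Bytes at offsets 2..5: 84 C0 3F 5F.
In little-endian order the low byte comes first in memory.
Reassemble most-significant byte first: 5F 3F C0 84 → 0x5F3FC084.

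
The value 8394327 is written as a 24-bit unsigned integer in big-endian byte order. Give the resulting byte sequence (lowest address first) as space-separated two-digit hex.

8394327 in hexadecimal, padded to 24 bits, is 0x801657.
Split into bytes (most-significant first): 80 16 57.
Big-endian: lowest address holds the most-significant byte.
So the memory order matches the most-significant-first order: 80 16 57.

80 16 57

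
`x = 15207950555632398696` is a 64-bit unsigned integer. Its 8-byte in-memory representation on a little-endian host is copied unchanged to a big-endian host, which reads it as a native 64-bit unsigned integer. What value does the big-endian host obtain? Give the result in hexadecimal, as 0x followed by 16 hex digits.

0x68712C86747E0DD3

15207950555632398696 in 64-bit hexadecimal is 0xD30D7E74862C7168.
Stored little-endian, the bytes at ascending addresses are 68 71 2C 86 74 7E 0D D3.
Read back as big-endian, the last byte is least significant, giving 0x68712C86747E0DD3.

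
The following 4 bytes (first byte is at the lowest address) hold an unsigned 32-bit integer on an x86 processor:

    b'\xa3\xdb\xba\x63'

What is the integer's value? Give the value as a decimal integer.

Little-endian stores the least-significant byte at the lowest address.
Reassemble most-significant byte first: 63 BA DB A3 → 0x63BADBA3.
0x63BADBA3 = 1673190307.

1673190307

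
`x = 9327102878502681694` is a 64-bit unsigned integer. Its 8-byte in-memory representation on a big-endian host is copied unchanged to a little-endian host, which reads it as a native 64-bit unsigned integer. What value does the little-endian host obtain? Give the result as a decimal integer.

9327102878502681694 in 64-bit hexadecimal is 0x817086A6A0ACFC5E.
Stored big-endian, the bytes at ascending addresses are 81 70 86 A6 A0 AC FC 5E.
Read back as little-endian, the first byte is least significant, giving 0x5EFCACA0A6867081.
0x5EFCACA0A6867081 = 6844535339684884609.

6844535339684884609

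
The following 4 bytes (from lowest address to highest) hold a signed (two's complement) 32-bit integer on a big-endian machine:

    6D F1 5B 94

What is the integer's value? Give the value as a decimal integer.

Big-endian: lowest address holds the most-significant byte.
The bytes are already most-significant first: 0x6DF15B94.
0x6DF15B94 = 1844534164.

1844534164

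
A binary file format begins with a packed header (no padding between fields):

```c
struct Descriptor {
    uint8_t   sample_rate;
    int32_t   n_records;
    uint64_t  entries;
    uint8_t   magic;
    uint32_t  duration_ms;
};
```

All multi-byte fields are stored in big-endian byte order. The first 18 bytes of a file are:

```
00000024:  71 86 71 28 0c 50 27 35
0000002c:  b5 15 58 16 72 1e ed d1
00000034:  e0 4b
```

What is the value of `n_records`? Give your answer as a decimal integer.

-2039404532

`n_records` follows `sample_rate` (1 byte), so it starts at byte offset 1 and occupies 4 bytes.
Bytes at offsets 1..4: 86 71 28 0C.
Big-endian stores the most-significant byte at the lowest address.
The bytes are already most-significant first: 0x8671280C.
Top bit is set, so as a signed 32-bit value this is 0x8671280C − 2^32 = -2039404532.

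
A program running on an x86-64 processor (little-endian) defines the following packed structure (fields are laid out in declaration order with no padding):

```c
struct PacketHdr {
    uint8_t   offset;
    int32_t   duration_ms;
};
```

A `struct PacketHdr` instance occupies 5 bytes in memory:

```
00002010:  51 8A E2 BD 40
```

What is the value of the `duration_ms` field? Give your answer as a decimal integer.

1086186122

`duration_ms` follows `offset` (1 byte), so it starts at byte offset 1 and occupies 4 bytes.
Bytes at offsets 1..4: 8A E2 BD 40.
In little-endian order the low byte comes first in memory.
Reassemble most-significant byte first: 40 BD E2 8A → 0x40BDE28A.
0x40BDE28A = 1086186122.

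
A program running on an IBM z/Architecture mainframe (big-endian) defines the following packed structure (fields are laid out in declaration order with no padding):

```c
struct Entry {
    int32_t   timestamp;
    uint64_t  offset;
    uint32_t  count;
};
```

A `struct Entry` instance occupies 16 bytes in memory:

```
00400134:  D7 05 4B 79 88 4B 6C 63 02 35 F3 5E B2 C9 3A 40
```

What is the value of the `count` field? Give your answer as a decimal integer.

`count` follows `timestamp` (4 B), `offset` (8 B), so it starts at offset 4 + 8 = 12 and occupies 4 bytes.
Bytes at offsets 12..15: B2 C9 3A 40.
In big-endian order the high byte comes first in memory.
The bytes are already most-significant first: 0xB2C93A40.
0xB2C93A40 = 2999532096.

2999532096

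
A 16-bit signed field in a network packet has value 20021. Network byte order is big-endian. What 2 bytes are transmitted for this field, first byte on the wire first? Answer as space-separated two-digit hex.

4E 35

20021 in hexadecimal, padded to 16 bits, is 0x4E35.
Split into bytes (most-significant first): 4E 35.
Big-endian: lowest address holds the most-significant byte.
So the memory order matches the most-significant-first order: 4E 35.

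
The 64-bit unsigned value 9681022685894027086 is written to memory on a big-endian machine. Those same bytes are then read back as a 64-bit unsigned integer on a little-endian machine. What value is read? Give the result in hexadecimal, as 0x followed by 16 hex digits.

0x4E27362FD7E65986

9681022685894027086 in 64-bit hexadecimal is 0x8659E6D72F36274E.
Stored big-endian, the bytes at ascending addresses are 86 59 E6 D7 2F 36 27 4E.
Read back as little-endian, the first byte is least significant, giving 0x4E27362FD7E65986.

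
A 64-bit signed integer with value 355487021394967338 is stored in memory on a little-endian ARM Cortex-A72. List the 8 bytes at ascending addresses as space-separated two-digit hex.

355487021394967338 in hexadecimal, padded to 64 bits, is 0x04EEF19000823B2A.
Split into bytes (most-significant first): 04 EE F1 90 00 82 3B 2A.
In little-endian order the low byte comes first in memory.
So at ascending addresses the bytes are 2A 3B 82 00 90 F1 EE 04.

2A 3B 82 00 90 F1 EE 04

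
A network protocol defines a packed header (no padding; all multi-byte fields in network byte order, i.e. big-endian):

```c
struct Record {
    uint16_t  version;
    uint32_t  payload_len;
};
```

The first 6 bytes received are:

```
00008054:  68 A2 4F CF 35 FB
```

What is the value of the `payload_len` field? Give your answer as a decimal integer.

1338979835

`payload_len` follows `version` (2 bytes), so it starts at byte offset 2 and occupies 4 bytes.
Bytes at offsets 2..5: 4F CF 35 FB.
Big-endian stores the most-significant byte at the lowest address.
The bytes are already most-significant first: 0x4FCF35FB.
0x4FCF35FB = 1338979835.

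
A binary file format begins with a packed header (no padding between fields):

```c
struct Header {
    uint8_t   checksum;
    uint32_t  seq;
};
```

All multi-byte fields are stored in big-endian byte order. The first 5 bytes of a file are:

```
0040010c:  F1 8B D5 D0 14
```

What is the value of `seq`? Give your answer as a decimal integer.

`seq` follows `checksum` (1 byte), so it starts at byte offset 1 and occupies 4 bytes.
Bytes at offsets 1..4: 8B D5 D0 14.
Big-endian: lowest address holds the most-significant byte.
The bytes are already most-significant first: 0x8BD5D014.
0x8BD5D014 = 2346045460.

2346045460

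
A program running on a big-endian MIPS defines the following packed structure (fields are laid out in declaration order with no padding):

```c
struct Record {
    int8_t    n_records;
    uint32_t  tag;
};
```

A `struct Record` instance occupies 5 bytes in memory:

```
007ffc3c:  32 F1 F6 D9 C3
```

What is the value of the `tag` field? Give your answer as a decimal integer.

`tag` follows `n_records` (1 byte), so it starts at byte offset 1 and occupies 4 bytes.
Bytes at offsets 1..4: F1 F6 D9 C3.
Big-endian stores the most-significant byte at the lowest address.
The bytes are already most-significant first: 0xF1F6D9C3.
0xF1F6D9C3 = 4059486659.

4059486659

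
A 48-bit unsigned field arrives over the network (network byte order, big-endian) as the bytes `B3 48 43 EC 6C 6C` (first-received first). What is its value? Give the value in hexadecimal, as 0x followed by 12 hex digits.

0xB34843EC6C6C

Big-endian: lowest address holds the most-significant byte.
The bytes are already most-significant first: 0xB34843EC6C6C.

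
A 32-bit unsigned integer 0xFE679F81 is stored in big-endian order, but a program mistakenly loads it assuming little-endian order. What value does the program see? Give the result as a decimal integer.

Stored big-endian, the bytes at ascending addresses are FE 67 9F 81.
Read back as little-endian, the first byte is least significant, giving 0x819F67FE.
0x819F67FE = 2174707710.

2174707710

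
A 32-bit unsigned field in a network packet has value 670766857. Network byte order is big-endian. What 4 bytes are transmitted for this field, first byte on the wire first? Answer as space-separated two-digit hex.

27 FB 17 09

670766857 in hexadecimal, padded to 32 bits, is 0x27FB1709.
Split into bytes (most-significant first): 27 FB 17 09.
In big-endian order the high byte comes first in memory.
So the memory order matches the most-significant-first order: 27 FB 17 09.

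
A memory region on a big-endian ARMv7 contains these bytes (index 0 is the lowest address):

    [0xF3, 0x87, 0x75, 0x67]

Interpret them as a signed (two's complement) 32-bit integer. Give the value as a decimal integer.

-209226393

Big-endian stores the most-significant byte at the lowest address.
The bytes are already most-significant first: 0xF3877567.
Top bit is set, so as a signed 32-bit value this is 0xF3877567 − 2^32 = -209226393.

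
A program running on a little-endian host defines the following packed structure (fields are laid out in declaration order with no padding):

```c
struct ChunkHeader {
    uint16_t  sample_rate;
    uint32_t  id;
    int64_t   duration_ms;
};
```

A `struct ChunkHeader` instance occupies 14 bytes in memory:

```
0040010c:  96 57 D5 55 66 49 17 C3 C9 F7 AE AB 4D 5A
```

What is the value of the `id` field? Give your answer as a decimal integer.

`id` follows `sample_rate` (2 bytes), so it starts at byte offset 2 and occupies 4 bytes.
Bytes at offsets 2..5: D5 55 66 49.
Little-endian stores the least-significant byte at the lowest address.
Reassemble most-significant byte first: 49 66 55 D5 → 0x496655D5.
0x496655D5 = 1231443413.

1231443413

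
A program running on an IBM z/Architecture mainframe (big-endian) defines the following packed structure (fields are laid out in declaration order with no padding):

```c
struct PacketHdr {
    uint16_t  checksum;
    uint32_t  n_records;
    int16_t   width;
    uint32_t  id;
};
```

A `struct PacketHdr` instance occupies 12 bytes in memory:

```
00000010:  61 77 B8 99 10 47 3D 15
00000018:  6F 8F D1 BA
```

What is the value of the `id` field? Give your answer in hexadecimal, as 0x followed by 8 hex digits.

0x6F8FD1BA

`id` follows `checksum` (2 B), `n_records` (4 B), `width` (2 B), so it starts at offset 2 + 4 + 2 = 8 and occupies 4 bytes.
Bytes at offsets 8..11: 6F 8F D1 BA.
In big-endian order the high byte comes first in memory.
The bytes are already most-significant first: 0x6F8FD1BA.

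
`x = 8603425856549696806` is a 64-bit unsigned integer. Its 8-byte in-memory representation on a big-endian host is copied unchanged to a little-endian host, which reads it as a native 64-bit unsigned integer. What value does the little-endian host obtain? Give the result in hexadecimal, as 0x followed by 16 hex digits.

0x26350ECF3B826577

8603425856549696806 in 64-bit hexadecimal is 0x7765823BCF0E3526.
Stored big-endian, the bytes at ascending addresses are 77 65 82 3B CF 0E 35 26.
Read back as little-endian, the first byte is least significant, giving 0x26350ECF3B826577.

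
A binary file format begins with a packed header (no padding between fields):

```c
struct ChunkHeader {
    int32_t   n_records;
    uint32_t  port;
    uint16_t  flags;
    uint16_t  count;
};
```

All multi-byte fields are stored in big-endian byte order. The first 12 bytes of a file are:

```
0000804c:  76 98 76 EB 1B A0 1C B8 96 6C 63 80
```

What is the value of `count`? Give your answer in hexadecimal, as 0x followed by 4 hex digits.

0x6380

`count` follows `n_records` (4 B), `port` (4 B), `flags` (2 B), so it starts at offset 4 + 4 + 2 = 10 and occupies 2 bytes.
Bytes at offsets 10..11: 63 80.
Big-endian stores the most-significant byte at the lowest address.
The bytes are already most-significant first: 0x6380.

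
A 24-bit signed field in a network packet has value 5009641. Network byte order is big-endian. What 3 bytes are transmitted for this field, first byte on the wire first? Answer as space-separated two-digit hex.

4C 70 E9

5009641 in hexadecimal, padded to 24 bits, is 0x4C70E9.
Split into bytes (most-significant first): 4C 70 E9.
Big-endian stores the most-significant byte at the lowest address.
So the memory order matches the most-significant-first order: 4C 70 E9.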